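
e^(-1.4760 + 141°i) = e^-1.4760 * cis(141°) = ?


e^-1.4760 = 0.22855
cos(141°) = -0.7771
sin(141°) = 0.6293
Real = 0.22855*(-0.7771) = -0.1776
Imag = 0.22855*0.6293 = 0.1438

-0.1776 + 0.1438i


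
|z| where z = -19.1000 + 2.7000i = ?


|z| = sqrt((-19.1)^2 + 2.7^2) = sqrt(364.81 + 7.29) = sqrt(372.1) = 19.2899

|z| = 19.2899


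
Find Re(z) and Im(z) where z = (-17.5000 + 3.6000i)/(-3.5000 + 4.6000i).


Multiply by conjugate: (-17.5000 + 3.6000i)(-3.5000 - 4.6000i) / ((-3.5)^2 + 4.6^2)
Numerator real = -17.5*(-3.5) + 3.6*4.6 = 77.81
Numerator imag = 3.6*(-3.5) - (-17.5)*4.6 = 67.9
Denominator = 33.41
Re(z) = 77.81/33.41 = 2.3289
Im(z) = 67.9/33.41 = 2.0323

Re(z) = 2.3289, Im(z) = 2.0323


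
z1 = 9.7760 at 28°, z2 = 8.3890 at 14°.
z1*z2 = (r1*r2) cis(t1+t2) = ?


r = 9.7760 * 8.3890 = 82.0109
theta = 28° + 14° = 42° = 42° (mod 360)

82.0109 cis(42°)


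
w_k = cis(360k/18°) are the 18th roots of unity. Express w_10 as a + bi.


Angle = 360*10/18 = 200°
a = cos(200°) = -0.9397
b = sin(200°) = -0.3420

-0.9397 - 0.3420i


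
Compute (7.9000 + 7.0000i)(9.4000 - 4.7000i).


Real = 7.9*9.4 - 7*(-4.7) = 74.26 - (-32.9) = 107.16
Imag = 7.9*(-4.7) + 9.4*7 = -37.13 + 65.8 = 28.67

107.1600 + 28.6700i


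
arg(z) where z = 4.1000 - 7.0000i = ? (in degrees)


Re = 4.1, Im = -7
arg = atan2(-7, 4.1) = -59.6419 degrees

arg(z) = -59.6419 degrees


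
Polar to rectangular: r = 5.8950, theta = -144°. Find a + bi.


a = 5.8950*cos(-144°) = 5.8950*(-0.80902) = -4.7692
b = 5.8950*sin(-144°) = 5.8950*(-0.58779) = -3.4650

-4.7692 - 3.4650i


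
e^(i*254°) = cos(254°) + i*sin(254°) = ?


cos(254°) = -0.2756
sin(254°) = -0.9613

e^(i*254°) = -0.2756 - 0.9613i


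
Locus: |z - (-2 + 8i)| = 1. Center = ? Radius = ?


|z - z0| = r is a circle with center z0 and radius r.
Center = (-2, 8), radius = 1

Circle with center (-2, 8) and radius 1


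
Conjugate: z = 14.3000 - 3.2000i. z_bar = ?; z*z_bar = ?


z_bar = 14.3000 + 3.2000i
z*z_bar = 14.3^2 + (-3.2)^2 = 204.49 + 10.24 = 214.73

z_bar = 14.3000 + 3.2000i, z*z_bar = 214.73


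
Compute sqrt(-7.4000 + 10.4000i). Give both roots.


|z| = sqrt(54.76+108.16) = 12.7640
sqrt((|z|+a)/2) = sqrt((12.7640+(-7.4))/2) = sqrt(2.6820) = 1.6377
sqrt((|z|-a)/2) = sqrt((12.7640-(-7.4))/2) = sqrt(10.0820) = 3.1752

±(1.6377 + 3.1752i) i.e. 1.6377 + 3.1752i and -1.6377 - 3.1752i


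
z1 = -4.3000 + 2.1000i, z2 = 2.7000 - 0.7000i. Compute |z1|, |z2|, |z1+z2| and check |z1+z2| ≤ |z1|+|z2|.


|z1| = sqrt((-4.3)^2 + 2.1^2) = sqrt(22.9) = 4.7854
|z2| = sqrt(2.7^2 + (-0.7)^2) = sqrt(7.78) = 2.7893
z1+z2 = -1.6000 + 1.4000i
|z1+z2| = sqrt(4.52) = 2.1260
|z1|+|z2| = 4.7854 + 2.7893 = 7.5747

|z1+z2| = 2.1260 ≤ |z1|+|z2| = 7.5747 (verified)


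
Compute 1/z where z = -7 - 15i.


|z|^2 = 49+225 = 274
1/z = (-7 + 15i)/274

1/z = -0.0255 + 0.0547i


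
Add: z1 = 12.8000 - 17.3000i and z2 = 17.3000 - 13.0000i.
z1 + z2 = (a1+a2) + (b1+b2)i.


Real: 12.8 + 17.3 = 30.1
Imag: -17.3 - 13 = -30.3

30.1000 - 30.3000i


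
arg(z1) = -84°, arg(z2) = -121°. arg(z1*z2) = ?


arg(z1*z2) = -84° - 121° = -205°
Normalized to (-180°, 180°]: 155°

155°


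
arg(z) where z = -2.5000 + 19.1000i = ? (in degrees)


Re = -2.5, Im = 19.1
arg = atan2(19.1, -2.5) = 97.4571 degrees

arg(z) = 97.4571 degrees


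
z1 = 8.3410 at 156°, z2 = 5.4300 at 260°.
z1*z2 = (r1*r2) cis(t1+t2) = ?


r = 8.3410 * 5.4300 = 45.2916
theta = 156° + 260° = 416° = 56° (mod 360)

45.2916 cis(56°)


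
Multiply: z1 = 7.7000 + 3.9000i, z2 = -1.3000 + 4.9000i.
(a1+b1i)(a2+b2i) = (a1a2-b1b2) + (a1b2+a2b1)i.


Real = 7.7*(-1.3) - 3.9*4.9 = -10.01 - 19.11 = -29.12
Imag = 7.7*4.9 - (1.3)*3.9 = 37.73 - (5.07) = 32.66

-29.1200 + 32.6600i


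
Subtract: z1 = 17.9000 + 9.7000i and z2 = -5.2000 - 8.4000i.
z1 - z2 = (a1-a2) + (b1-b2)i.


Real: 17.9 + 5.2 = 23.1
Imag: 9.7 + 8.4 = 18.1

23.1000 + 18.1000i


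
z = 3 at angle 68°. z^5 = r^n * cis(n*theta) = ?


r^5 = 3^5 = 243
n*theta = 5*68° = 340° = 340° (mod 360)
a = 243*cos(340°) = 228.3453
b = 243*sin(340°) = -83.1109

243 cis(340°) = 228.3453 - 83.1109i


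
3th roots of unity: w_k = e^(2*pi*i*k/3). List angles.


The 3th roots of unity are cis(360k/3°) for k=0..2
Angle step = 360/3 = 120°
Primitive root: cis(120°)
Primitive root = -0.5000 + 0.8660i

3 roots at angles: 0°, 120°, 240°


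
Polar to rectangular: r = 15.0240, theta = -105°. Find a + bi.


a = 15.0240*cos(-105°) = 15.0240*(-0.25882) = -3.8885
b = 15.0240*sin(-105°) = 15.0240*(-0.96593) = -14.5121

-3.8885 - 14.5121i


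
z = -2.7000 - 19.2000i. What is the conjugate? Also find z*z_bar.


z_bar = -2.7000 + 19.2000i
z*z_bar = (-2.7)^2 + (-19.2)^2 = 7.29 + 368.64 = 375.93

z_bar = -2.7000 + 19.2000i, z*z_bar = 375.93


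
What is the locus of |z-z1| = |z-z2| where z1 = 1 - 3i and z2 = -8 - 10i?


Equal distances means the locus is the perpendicular bisector of z1 and z2.
Midpoint = ((1+(-8))/2, (-3+(-10))/2) = (-3.5000, -6.5000)

Perpendicular bisector through (-3.5000, -6.5000)


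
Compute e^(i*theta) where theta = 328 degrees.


cos(328°) = 0.8480
sin(328°) = -0.5299

e^(i*328°) = 0.8480 - 0.5299i


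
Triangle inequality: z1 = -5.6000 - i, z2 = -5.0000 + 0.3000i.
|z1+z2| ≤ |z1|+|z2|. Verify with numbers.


|z1| = sqrt((-5.6)^2 + (-1)^2) = sqrt(32.36) = 5.6886
|z2| = sqrt((-5)^2 + 0.3^2) = sqrt(25.09) = 5.0090
z1+z2 = -10.6000 - 0.7000i
|z1+z2| = sqrt(112.85) = 10.6231
|z1|+|z2| = 5.6886 + 5.0090 = 10.6976

|z1+z2| = 10.6231 ≤ |z1|+|z2| = 10.6976 (verified)


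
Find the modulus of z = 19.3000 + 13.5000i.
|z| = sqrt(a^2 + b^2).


|z| = sqrt(19.3^2 + 13.5^2) = sqrt(372.49 + 182.25) = sqrt(554.74) = 23.5529

|z| = 23.5529


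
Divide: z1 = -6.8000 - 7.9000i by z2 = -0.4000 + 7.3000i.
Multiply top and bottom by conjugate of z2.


Conjugate of z2 = -0.4000 - 7.3000i
Numerator: (-6.8000 - 7.9000i)(-0.4000 - 7.3000i) = -54.9500 + 52.8000i
Denominator: (-0.4)^2 + 7.3^2 = 53.45
Result = (-54.9500 + 52.8000i)/53.45

-1.0281 + 0.9878i


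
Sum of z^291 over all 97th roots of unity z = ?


The roots are w_k = w^k with w = e^(2*pi*i/97), and (w^k)^291 = (w^291)^k.
So S = 1 + u + u^2 + ... + u^(96) with u = w^291.
291 = 3*97 + 0, so 291 is a multiple of 97 and u = (w^97)^3 = 1.
Every one of the 97 terms equals 1: S = 97

S = 97


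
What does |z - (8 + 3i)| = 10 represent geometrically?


|z - z0| = r is a circle with center z0 and radius r.
Center = (8, 3), radius = 10

Circle with center (8, 3) and radius 10


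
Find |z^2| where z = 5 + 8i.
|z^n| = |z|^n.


|z| = sqrt(25+64) = sqrt(89) = 9.4340
|z^2| = |z|^2 = (sqrt(89))^2 = 89

|z^2| = 89


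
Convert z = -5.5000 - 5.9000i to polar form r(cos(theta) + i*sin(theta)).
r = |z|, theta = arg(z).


r = sqrt(30.25+34.81) = sqrt(65.06) = 8.0660
theta = atan2(-5.9, -5.5) = -132.9904 degrees

r = 8.0660, theta = -132.9904 degrees


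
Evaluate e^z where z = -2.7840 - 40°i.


e^-2.7840 = 0.0618
cos(-40°) = 0.766
sin(-40°) = -0.6428
Real = 0.0618*0.766 = 0.0473
Imag = 0.0618*(-0.6428) = -0.0397

0.0473 - 0.0397i


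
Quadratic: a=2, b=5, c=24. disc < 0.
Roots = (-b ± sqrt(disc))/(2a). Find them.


disc = 5^2 - 4*2*24 = 25 - 192 = -167
sqrt(|disc|) = sqrt(167) = 12.9228
Real part = -5/(2*2) = -1.2500
Imag part = 12.9228/(2*2) = 3.2307

-1.2500 ± 3.2307i


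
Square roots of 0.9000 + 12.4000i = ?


|z| = sqrt(0.81+153.76) = 12.4326
sqrt((|z|+a)/2) = sqrt((12.4326+0.9)/2) = sqrt(6.6663) = 2.5819
sqrt((|z|-a)/2) = sqrt((12.4326-0.9)/2) = sqrt(5.7663) = 2.4013

±(2.5819 + 2.4013i) i.e. 2.5819 + 2.4013i and -2.5819 - 2.4013i


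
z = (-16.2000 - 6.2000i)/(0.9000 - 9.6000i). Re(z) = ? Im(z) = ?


Multiply by conjugate: (-16.2000 - 6.2000i)(0.9000 + 9.6000i) / (0.9^2 + (-9.6)^2)
Numerator real = -16.2*0.9 - (6.2)*(-9.6) = 44.94
Numerator imag = -6.2*0.9 - (-16.2)*(-9.6) = -161.1
Denominator = 92.97
Re(z) = 44.94/92.97 = 0.4834
Im(z) = -161.1/92.97 = -1.7328

Re(z) = 0.4834, Im(z) = -1.7328


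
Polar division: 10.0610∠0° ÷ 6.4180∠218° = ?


r = 10.0610 / 6.4180 = 1.5676
theta = 0° - 218° = -218° = 142° (mod 360)

1.5676 cis(142°)


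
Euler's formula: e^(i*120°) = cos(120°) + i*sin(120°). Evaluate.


cos(120°) = -0.5000
sin(120°) = 0.8660

e^(i*120°) = -0.5000 + 0.8660i


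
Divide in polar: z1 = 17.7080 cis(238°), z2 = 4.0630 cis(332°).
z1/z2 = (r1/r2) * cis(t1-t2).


r = 17.7080 / 4.0630 = 4.3584
theta = 238° - 332° = -94° = 266° (mod 360)

4.3584 cis(266°)


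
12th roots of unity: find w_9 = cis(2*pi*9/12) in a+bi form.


Angle = 360*9/12 = 270°
a = cos(270°) = 0
b = sin(270°) = -1.0000

0 - 1.0000i


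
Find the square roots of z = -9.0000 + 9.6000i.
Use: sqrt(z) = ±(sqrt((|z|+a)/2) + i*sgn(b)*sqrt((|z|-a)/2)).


|z| = sqrt(81+92.16) = 13.1590
sqrt((|z|+a)/2) = sqrt((13.1590+(-9))/2) = sqrt(2.0795) = 1.4421
sqrt((|z|-a)/2) = sqrt((13.1590-(-9))/2) = sqrt(11.0795) = 3.3286

±(1.4421 + 3.3286i) i.e. 1.4421 + 3.3286i and -1.4421 - 3.3286i


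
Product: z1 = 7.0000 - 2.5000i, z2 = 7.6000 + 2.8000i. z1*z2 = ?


Real = 7*7.6 - (-2.5)*2.8 = 53.2 - (-7) = 60.2
Imag = 7*2.8 + 7.6*(-2.5) = 19.6 - (19) = 0.6

60.2000 + 0.6000i


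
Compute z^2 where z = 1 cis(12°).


r^2 = 1^2 = 1
n*theta = 2*12° = 24° = 24° (mod 360)
a = 1*cos(24°) = 0.9135
b = 1*sin(24°) = 0.4067

1 cis(24°) = 0.9135 + 0.4067i


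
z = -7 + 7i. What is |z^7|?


|z| = sqrt(49+49) = sqrt(98) = 9.8995
|z^7| = |z|^7 = (sqrt(98))^7 = 98^3 * sqrt(98) = 941192*sqrt(98)

|z^7| = 941192*sqrt(98) ≈ 9317325.4384


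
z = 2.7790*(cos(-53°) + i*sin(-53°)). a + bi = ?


a = 2.7790*cos(-53°) = 2.7790*0.6018 = 1.6724
b = 2.7790*sin(-53°) = 2.7790*(-0.79864) = -2.2194

1.6724 - 2.2194i


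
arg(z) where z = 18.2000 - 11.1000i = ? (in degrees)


Re = 18.2, Im = -11.1
arg = atan2(-11.1, 18.2) = -31.3786 degrees

arg(z) = -31.3786 degrees


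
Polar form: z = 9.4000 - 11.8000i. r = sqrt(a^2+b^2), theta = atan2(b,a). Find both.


r = sqrt(88.36+139.24) = sqrt(227.6) = 15.0864
theta = atan2(-11.8, 9.4) = -51.4588 degrees

r = 15.0864, theta = -51.4588 degrees


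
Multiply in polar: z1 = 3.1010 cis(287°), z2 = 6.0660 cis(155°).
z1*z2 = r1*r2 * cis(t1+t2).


r = 3.1010 * 6.0660 = 18.8107
theta = 287° + 155° = 442° = 82° (mod 360)

18.8107 cis(82°)


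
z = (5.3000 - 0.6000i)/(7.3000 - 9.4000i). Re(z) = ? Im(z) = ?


Multiply by conjugate: (5.3000 - 0.6000i)(7.3000 + 9.4000i) / (7.3^2 + (-9.4)^2)
Numerator real = 5.3*7.3 - (0.6)*(-9.4) = 44.33
Numerator imag = -0.6*7.3 - 5.3*(-9.4) = 45.44
Denominator = 141.65
Re(z) = 44.33/141.65 = 0.3130
Im(z) = 45.44/141.65 = 0.3208

Re(z) = 0.3130, Im(z) = 0.3208


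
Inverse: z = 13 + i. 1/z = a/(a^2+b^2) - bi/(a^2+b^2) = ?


|z|^2 = 169+1 = 170
1/z = (13 - 1i)/170

1/z = 0.0765 - 0.0059i


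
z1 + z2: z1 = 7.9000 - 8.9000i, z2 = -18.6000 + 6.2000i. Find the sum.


Real: 7.9 - 18.6 = -10.7
Imag: -8.9 + 6.2 = -2.7

-10.7000 - 2.7000i


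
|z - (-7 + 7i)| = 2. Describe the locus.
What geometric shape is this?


|z - z0| = r is a circle with center z0 and radius r.
Center = (-7, 7), radius = 2

Circle with center (-7, 7) and radius 2


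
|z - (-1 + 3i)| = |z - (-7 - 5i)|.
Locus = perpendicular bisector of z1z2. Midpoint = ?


Equal distances means the locus is the perpendicular bisector of z1 and z2.
Midpoint = ((-1+(-7))/2, (3+(-5))/2) = (-4.0000, -1.0000)

Perpendicular bisector through (-4.0000, -1.0000)


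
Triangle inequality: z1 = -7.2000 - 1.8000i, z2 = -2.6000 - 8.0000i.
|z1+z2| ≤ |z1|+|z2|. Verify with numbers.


|z1| = sqrt((-7.2)^2 + (-1.8)^2) = sqrt(55.08) = 7.4216
|z2| = sqrt((-2.6)^2 + (-8)^2) = sqrt(70.76) = 8.4119
z1+z2 = -9.8000 - 9.8000i
|z1+z2| = sqrt(192.08) = 13.8593
|z1|+|z2| = 7.4216 + 8.4119 = 15.8335

|z1+z2| = 13.8593 ≤ |z1|+|z2| = 15.8335 (verified)


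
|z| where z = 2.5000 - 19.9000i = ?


|z| = sqrt(2.5^2 + (-19.9)^2) = sqrt(6.25 + 396.01) = sqrt(402.26) = 20.0564

|z| = 20.0564


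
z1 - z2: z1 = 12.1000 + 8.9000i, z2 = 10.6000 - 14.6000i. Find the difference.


Real: 12.1 - 10.6 = 1.5
Imag: 8.9 + 14.6 = 23.5

1.5000 + 23.5000i


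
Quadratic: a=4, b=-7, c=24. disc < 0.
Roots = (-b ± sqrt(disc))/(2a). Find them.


disc = (-7)^2 - 4*4*24 = 49 - 384 = -335
sqrt(|disc|) = sqrt(335) = 18.3030
Real part = 7/(2*4) = 0.8750
Imag part = 18.3030/(2*4) = 2.2879

0.8750 ± 2.2879i


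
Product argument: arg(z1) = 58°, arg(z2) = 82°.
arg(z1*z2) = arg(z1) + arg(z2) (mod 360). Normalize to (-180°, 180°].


arg(z1*z2) = 58° + 82° = 140°
Normalized to (-180°, 180°]: 140°

140°


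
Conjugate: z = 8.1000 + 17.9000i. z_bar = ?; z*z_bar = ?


z_bar = 8.1000 - 17.9000i
z*z_bar = 8.1^2 + 17.9^2 = 65.61 + 320.41 = 386.02

z_bar = 8.1000 - 17.9000i, z*z_bar = 386.02


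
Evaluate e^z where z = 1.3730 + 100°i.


e^1.3730 = 3.9472
cos(100°) = -0.17365
sin(100°) = 0.9848
Real = 3.9472*(-0.17365) = -0.6854
Imag = 3.9472*0.9848 = 3.8872

-0.6854 + 3.8872i


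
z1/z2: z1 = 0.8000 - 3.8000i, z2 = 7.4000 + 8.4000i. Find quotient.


Conjugate of z2 = 7.4000 - 8.4000i
Numerator: (0.8000 - 3.8000i)(7.4000 - 8.4000i) = -26.0000 - 34.8400i
Denominator: 7.4^2 + 8.4^2 = 125.32
Result = (-26.0000 - 34.8400i)/125.32

-0.2075 - 0.2780i


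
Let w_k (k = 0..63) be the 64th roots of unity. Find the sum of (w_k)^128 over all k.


The roots are w_k = w^k with w = e^(2*pi*i/64), and (w^k)^128 = (w^128)^k.
So S = 1 + u + u^2 + ... + u^(63) with u = w^128.
128 = 2*64 + 0, so 128 is a multiple of 64 and u = (w^64)^2 = 1.
Every one of the 64 terms equals 1: S = 64

S = 64


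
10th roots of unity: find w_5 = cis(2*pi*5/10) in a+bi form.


Angle = 360*5/10 = 180°
a = cos(180°) = -1.0000
b = sin(180°) = 0

-1.0000 + 0i


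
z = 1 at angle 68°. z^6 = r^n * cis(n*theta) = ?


r^6 = 1^6 = 1
n*theta = 6*68° = 408° = 48° (mod 360)
a = 1*cos(48°) = 0.6691
b = 1*sin(48°) = 0.7431

1 cis(48°) = 0.6691 + 0.7431i


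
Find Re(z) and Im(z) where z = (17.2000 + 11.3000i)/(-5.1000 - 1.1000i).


Multiply by conjugate: (17.2000 + 11.3000i)(-5.1000 + 1.1000i) / ((-5.1)^2 + (-1.1)^2)
Numerator real = 17.2*(-5.1) + 11.3*(-1.1) = -100.15
Numerator imag = 11.3*(-5.1) - 17.2*(-1.1) = -38.71
Denominator = 27.22
Re(z) = -100.15/27.22 = -3.6793
Im(z) = -38.71/27.22 = -1.4221

Re(z) = -3.6793, Im(z) = -1.4221


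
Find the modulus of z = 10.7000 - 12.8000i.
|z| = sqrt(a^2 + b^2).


|z| = sqrt(10.7^2 + (-12.8)^2) = sqrt(114.49 + 163.84) = sqrt(278.33) = 16.6832

|z| = 16.6832


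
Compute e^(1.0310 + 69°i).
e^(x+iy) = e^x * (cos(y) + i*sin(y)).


e^1.0310 = 2.80387
cos(69°) = 0.35837
sin(69°) = 0.93358
Real = 2.80387*0.35837 = 1.0048
Imag = 2.80387*0.93358 = 2.6176

1.0048 + 2.6176i


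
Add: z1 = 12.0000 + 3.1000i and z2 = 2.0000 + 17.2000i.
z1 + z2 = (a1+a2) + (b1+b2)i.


Real: 12 + 2 = 14
Imag: 3.1 + 17.2 = 20.3

14.0000 + 20.3000i


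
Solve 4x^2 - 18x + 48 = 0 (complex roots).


disc = (-18)^2 - 4*4*48 = 324 - 768 = -444
sqrt(|disc|) = sqrt(444) = 21.0713
Real part = 18/(2*4) = 2.2500
Imag part = 21.0713/(2*4) = 2.6339

2.2500 ± 2.6339i


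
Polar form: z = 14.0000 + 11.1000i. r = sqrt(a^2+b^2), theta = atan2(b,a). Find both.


r = sqrt(196+123.21) = sqrt(319.21) = 17.8664
theta = atan2(11.1, 14) = 38.4094 degrees

r = 17.8664, theta = 38.4094 degrees


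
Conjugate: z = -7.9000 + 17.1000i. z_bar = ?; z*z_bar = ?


z_bar = -7.9000 - 17.1000i
z*z_bar = (-7.9)^2 + 17.1^2 = 62.41 + 292.41 = 354.82

z_bar = -7.9000 - 17.1000i, z*z_bar = 354.82


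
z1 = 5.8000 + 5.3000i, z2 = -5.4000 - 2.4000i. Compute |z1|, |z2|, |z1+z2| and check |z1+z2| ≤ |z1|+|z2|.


|z1| = sqrt(5.8^2 + 5.3^2) = sqrt(61.73) = 7.8568
|z2| = sqrt((-5.4)^2 + (-2.4)^2) = sqrt(34.92) = 5.9093
z1+z2 = 0.4000 + 2.9000i
|z1+z2| = sqrt(8.57) = 2.9275
|z1|+|z2| = 7.8568 + 5.9093 = 13.7661

|z1+z2| = 2.9275 ≤ |z1|+|z2| = 13.7661 (verified)


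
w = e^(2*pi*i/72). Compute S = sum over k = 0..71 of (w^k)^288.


The roots are w_k = w^k with w = e^(2*pi*i/72), and (w^k)^288 = (w^288)^k.
So S = 1 + u + u^2 + ... + u^(71) with u = w^288.
288 = 4*72 + 0, so 288 is a multiple of 72 and u = (w^72)^4 = 1.
Every one of the 72 terms equals 1: S = 72

S = 72


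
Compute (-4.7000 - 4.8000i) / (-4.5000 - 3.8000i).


Conjugate of z2 = -4.5000 + 3.8000i
Numerator: (-4.7000 - 4.8000i)(-4.5000 + 3.8000i) = 39.3900 + 3.7400i
Denominator: (-4.5)^2 + (-3.8)^2 = 34.69
Result = (39.3900 + 3.7400i)/34.69

1.1355 + 0.1078i


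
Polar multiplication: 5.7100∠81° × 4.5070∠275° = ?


r = 5.7100 * 4.5070 = 25.7350
theta = 81° + 275° = 356° = 356° (mod 360)

25.7350 cis(356°)


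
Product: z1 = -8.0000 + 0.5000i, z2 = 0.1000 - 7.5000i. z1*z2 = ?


Real = -8*0.1 - 0.5*(-7.5) = -0.8 - (-3.75) = 2.95
Imag = -8*(-7.5) + 0.1*0.5 = 60 + 0.05 = 60.05

2.9500 + 60.0500i


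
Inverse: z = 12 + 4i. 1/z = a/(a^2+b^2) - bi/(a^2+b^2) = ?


|z|^2 = 144+16 = 160
1/z = (12 - 4i)/160

1/z = 0.0750 - 0.0250i


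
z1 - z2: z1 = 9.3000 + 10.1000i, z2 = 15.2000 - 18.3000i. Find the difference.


Real: 9.3 - 15.2 = -5.9
Imag: 10.1 + 18.3 = 28.4

-5.9000 + 28.4000i


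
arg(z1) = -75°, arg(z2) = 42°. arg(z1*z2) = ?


arg(z1*z2) = -75° + 42° = -33°
Normalized to (-180°, 180°]: -33°

-33°


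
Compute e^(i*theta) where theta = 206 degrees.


cos(206°) = -0.8988
sin(206°) = -0.4384

e^(i*206°) = -0.8988 - 0.4384i


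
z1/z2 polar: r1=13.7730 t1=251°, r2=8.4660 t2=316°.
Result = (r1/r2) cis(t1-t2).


r = 13.7730 / 8.4660 = 1.6269
theta = 251° - 316° = -65° = 295° (mod 360)

1.6269 cis(295°)


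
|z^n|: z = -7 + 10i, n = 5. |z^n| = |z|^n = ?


|z| = sqrt(49+100) = sqrt(149) = 12.2066
|z^5| = |z|^5 = (sqrt(149))^5 = 149^2 * sqrt(149) = 22201*sqrt(149)

|z^5| = 22201*sqrt(149) ≈ 270997.7412


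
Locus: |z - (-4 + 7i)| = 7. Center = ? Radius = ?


|z - z0| = r is a circle with center z0 and radius r.
Center = (-4, 7), radius = 7

Circle with center (-4, 7) and radius 7


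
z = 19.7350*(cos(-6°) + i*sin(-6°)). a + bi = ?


a = 19.7350*cos(-6°) = 19.7350*0.99452 = 19.6269
b = 19.7350*sin(-6°) = 19.7350*(-0.10453) = -2.0629

19.6269 - 2.0629i


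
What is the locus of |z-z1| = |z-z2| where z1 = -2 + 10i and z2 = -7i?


Equal distances means the locus is the perpendicular bisector of z1 and z2.
Midpoint = ((-2+0)/2, (10+(-7))/2) = (-1.0000, 1.5000)

Perpendicular bisector through (-1.0000, 1.5000)


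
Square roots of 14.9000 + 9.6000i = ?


|z| = sqrt(222.01+92.16) = 17.7248
sqrt((|z|+a)/2) = sqrt((17.7248+14.9)/2) = sqrt(16.3124) = 4.0389
sqrt((|z|-a)/2) = sqrt((17.7248-14.9)/2) = sqrt(1.4124) = 1.1885

±(4.0389 + 1.1885i) i.e. 4.0389 + 1.1885i and -4.0389 - 1.1885i


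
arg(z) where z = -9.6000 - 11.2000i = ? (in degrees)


Re = -9.6, Im = -11.2
arg = atan2(-11.2, -9.6) = -130.6013 degrees

arg(z) = -130.6013 degrees


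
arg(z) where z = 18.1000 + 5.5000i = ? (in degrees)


Re = 18.1, Im = 5.5
arg = atan2(5.5, 18.1) = 16.9023 degrees

arg(z) = 16.9023 degrees


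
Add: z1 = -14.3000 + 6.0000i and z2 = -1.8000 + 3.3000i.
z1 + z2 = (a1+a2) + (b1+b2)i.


Real: -14.3 - 1.8 = -16.1
Imag: 6 + 3.3 = 9.3

-16.1000 + 9.3000i


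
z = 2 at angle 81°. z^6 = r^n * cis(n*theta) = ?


r^6 = 2^6 = 64
n*theta = 6*81° = 486° = 126° (mod 360)
a = 64*cos(126°) = -37.6183
b = 64*sin(126°) = 51.7771

64 cis(126°) = -37.6183 + 51.7771i


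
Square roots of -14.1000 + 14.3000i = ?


|z| = sqrt(198.81+204.49) = 20.0823
sqrt((|z|+a)/2) = sqrt((20.0823+(-14.1))/2) = sqrt(2.9912) = 1.7295
sqrt((|z|-a)/2) = sqrt((20.0823-(-14.1))/2) = sqrt(17.0912) = 4.1341

±(1.7295 + 4.1341i) i.e. 1.7295 + 4.1341i and -1.7295 - 4.1341i


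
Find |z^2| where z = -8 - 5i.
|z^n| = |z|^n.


|z| = sqrt(64+25) = sqrt(89) = 9.4340
|z^2| = |z|^2 = (sqrt(89))^2 = 89

|z^2| = 89


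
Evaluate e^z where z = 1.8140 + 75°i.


e^1.8140 = 6.1349
cos(75°) = 0.25882
sin(75°) = 0.96593
Real = 6.1349*0.25882 = 1.5878
Imag = 6.1349*0.96593 = 5.9259

1.5878 + 5.9259i


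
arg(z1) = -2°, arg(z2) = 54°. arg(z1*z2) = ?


arg(z1*z2) = -2° + 54° = 52°
Normalized to (-180°, 180°]: 52°

52°


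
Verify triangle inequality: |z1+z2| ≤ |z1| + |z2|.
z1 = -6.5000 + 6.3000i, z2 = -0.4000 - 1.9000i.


|z1| = sqrt((-6.5)^2 + 6.3^2) = sqrt(81.94) = 9.0521
|z2| = sqrt((-0.4)^2 + (-1.9)^2) = sqrt(3.77) = 1.9416
z1+z2 = -6.9000 + 4.4000i
|z1+z2| = sqrt(66.97) = 8.1835
|z1|+|z2| = 9.0521 + 1.9416 = 10.9937

|z1+z2| = 8.1835 ≤ |z1|+|z2| = 10.9937 (verified)


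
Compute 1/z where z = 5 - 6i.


|z|^2 = 25+36 = 61
1/z = (5 + 6i)/61

1/z = 0.0820 + 0.0984i


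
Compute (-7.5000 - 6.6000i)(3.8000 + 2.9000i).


Real = -7.5*3.8 - (-6.6)*2.9 = -28.5 - (-19.14) = -9.36
Imag = -7.5*2.9 + 3.8*(-6.6) = -21.75 - (25.08) = -46.83

-9.3600 - 46.8300i


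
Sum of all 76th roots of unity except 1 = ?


With w = e^(2*pi*i/76), all 76 of the 76th roots of unity w^0 = 1, w, ..., w^(75) sum to 0: 1 + w + ... + w^(75) = (1 - w^76)/(1 - w) = 0 since w^76 = 1, w ≠ 1.
Removing the root 1: w + w^2 + ... + w^(75) = 0 - 1 = -1

Sum = -1


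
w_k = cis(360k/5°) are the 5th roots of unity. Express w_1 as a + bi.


Angle = 360*1/5 = 72°
a = cos(72°) = 0.3090
b = sin(72°) = 0.9511

0.3090 + 0.9511i


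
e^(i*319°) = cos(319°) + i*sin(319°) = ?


cos(319°) = 0.7547
sin(319°) = -0.6561

e^(i*319°) = 0.7547 - 0.6561i


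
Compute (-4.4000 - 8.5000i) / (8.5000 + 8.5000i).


Conjugate of z2 = 8.5000 - 8.5000i
Numerator: (-4.4000 - 8.5000i)(8.5000 - 8.5000i) = -109.6500 - 34.8500i
Denominator: 8.5^2 + 8.5^2 = 144.5
Result = (-109.6500 - 34.8500i)/144.5

-0.7588 - 0.2412i


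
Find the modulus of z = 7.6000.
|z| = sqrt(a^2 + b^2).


|z| = sqrt(7.6^2 + 0^2) = sqrt(57.76 + 0) = sqrt(57.76) = 7.6000

|z| = 7.6000


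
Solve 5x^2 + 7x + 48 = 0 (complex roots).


disc = 7^2 - 4*5*48 = 49 - 960 = -911
sqrt(|disc|) = sqrt(911) = 30.1828
Real part = -7/(2*5) = -0.7000
Imag part = 30.1828/(2*5) = 3.0183

-0.7000 ± 3.0183i


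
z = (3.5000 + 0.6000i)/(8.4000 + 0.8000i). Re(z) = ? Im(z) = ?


Multiply by conjugate: (3.5000 + 0.6000i)(8.4000 - 0.8000i) / (8.4^2 + 0.8^2)
Numerator real = 3.5*8.4 + 0.6*0.8 = 29.88
Numerator imag = 0.6*8.4 - 3.5*0.8 = 2.24
Denominator = 71.2
Re(z) = 29.88/71.2 = 0.4197
Im(z) = 2.24/71.2 = 0.0315

Re(z) = 0.4197, Im(z) = 0.0315


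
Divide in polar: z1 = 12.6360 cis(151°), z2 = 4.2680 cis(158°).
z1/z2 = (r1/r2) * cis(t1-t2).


r = 12.6360 / 4.2680 = 2.9606
theta = 151° - 158° = -7° = 353° (mod 360)

2.9606 cis(353°)


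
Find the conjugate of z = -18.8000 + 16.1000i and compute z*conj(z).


z_bar = -18.8000 - 16.1000i
z*z_bar = (-18.8)^2 + 16.1^2 = 353.44 + 259.21 = 612.65

z_bar = -18.8000 - 16.1000i, z*z_bar = 612.65


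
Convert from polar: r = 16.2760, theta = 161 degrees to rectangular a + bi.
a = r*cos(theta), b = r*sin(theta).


a = 16.2760*cos(161°) = 16.2760*(-0.94552) = -15.3893
b = 16.2760*sin(161°) = 16.2760*0.325568 = 5.2989

-15.3893 + 5.2989i


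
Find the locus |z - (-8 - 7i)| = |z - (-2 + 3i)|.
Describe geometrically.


Equal distances means the locus is the perpendicular bisector of z1 and z2.
Midpoint = ((-8+(-2))/2, (-7+3)/2) = (-5.0000, -2.0000)

Perpendicular bisector through (-5.0000, -2.0000)


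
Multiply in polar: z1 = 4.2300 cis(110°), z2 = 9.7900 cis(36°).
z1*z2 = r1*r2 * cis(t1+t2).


r = 4.2300 * 9.7900 = 41.4117
theta = 110° + 36° = 146° = 146° (mod 360)

41.4117 cis(146°)


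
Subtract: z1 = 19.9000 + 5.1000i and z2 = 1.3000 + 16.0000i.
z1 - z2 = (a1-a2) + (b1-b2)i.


Real: 19.9 - 1.3 = 18.6
Imag: 5.1 - 16 = -10.9

18.6000 - 10.9000i


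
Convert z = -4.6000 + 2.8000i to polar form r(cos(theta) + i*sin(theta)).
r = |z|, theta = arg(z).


r = sqrt(21.16+7.84) = sqrt(29) = 5.3852
theta = atan2(2.8, -4.6) = 148.6713 degrees

r = 5.3852, theta = 148.6713 degrees


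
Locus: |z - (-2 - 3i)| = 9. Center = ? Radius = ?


|z - z0| = r is a circle with center z0 and radius r.
Center = (-2, -3), radius = 9

Circle with center (-2, -3) and radius 9


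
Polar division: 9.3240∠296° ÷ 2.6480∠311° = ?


r = 9.3240 / 2.6480 = 3.5211
theta = 296° - 311° = -15° = 345° (mod 360)

3.5211 cis(345°)


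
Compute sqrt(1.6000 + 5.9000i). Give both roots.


|z| = sqrt(2.56+34.81) = 6.1131
sqrt((|z|+a)/2) = sqrt((6.1131+1.6)/2) = sqrt(3.8566) = 1.9638
sqrt((|z|-a)/2) = sqrt((6.1131-1.6)/2) = sqrt(2.2566) = 1.5022

±(1.9638 + 1.5022i) i.e. 1.9638 + 1.5022i and -1.9638 - 1.5022i


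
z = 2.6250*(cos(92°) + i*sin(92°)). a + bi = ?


a = 2.6250*cos(92°) = 2.6250*(-0.0349) = -0.0916
b = 2.6250*sin(92°) = 2.6250*0.9994 = 2.6234

-0.0916 + 2.6234i


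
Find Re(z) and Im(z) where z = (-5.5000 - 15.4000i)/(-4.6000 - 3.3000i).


Multiply by conjugate: (-5.5000 - 15.4000i)(-4.6000 + 3.3000i) / ((-4.6)^2 + (-3.3)^2)
Numerator real = -5.5*(-4.6) - (15.4)*(-3.3) = 76.12
Numerator imag = -15.4*(-4.6) - (-5.5)*(-3.3) = 52.69
Denominator = 32.05
Re(z) = 76.12/32.05 = 2.3750
Im(z) = 52.69/32.05 = 1.6440

Re(z) = 2.3750, Im(z) = 1.6440


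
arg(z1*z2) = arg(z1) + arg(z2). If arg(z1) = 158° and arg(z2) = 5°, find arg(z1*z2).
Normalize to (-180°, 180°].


arg(z1*z2) = 158° + 5° = 163°
Normalized to (-180°, 180°]: 163°

163°


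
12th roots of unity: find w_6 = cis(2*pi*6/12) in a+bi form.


Angle = 360*6/12 = 180°
a = cos(180°) = -1.0000
b = sin(180°) = 0

-1.0000 + 0i


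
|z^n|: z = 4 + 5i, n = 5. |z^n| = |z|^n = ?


|z| = sqrt(16+25) = sqrt(41) = 6.4031
|z^5| = |z|^5 = (sqrt(41))^5 = 41^2 * sqrt(41) = 1681*sqrt(41)

|z^5| = 1681*sqrt(41) ≈ 10763.6518


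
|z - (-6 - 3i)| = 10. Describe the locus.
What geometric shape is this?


|z - z0| = r is a circle with center z0 and radius r.
Center = (-6, -3), radius = 10

Circle with center (-6, -3) and radius 10


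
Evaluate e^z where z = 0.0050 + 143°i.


e^0.0050 = 1.0050
cos(143°) = -0.7986
sin(143°) = 0.6018
Real = 1.0050*(-0.7986) = -0.8026
Imag = 1.0050*0.6018 = 0.6048

-0.8026 + 0.6048i


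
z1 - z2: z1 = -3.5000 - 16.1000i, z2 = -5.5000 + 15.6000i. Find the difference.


Real: -3.5 + 5.5 = 2
Imag: -16.1 - 15.6 = -31.7

2.0000 - 31.7000i


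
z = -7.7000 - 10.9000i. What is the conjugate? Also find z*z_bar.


z_bar = -7.7000 + 10.9000i
z*z_bar = (-7.7)^2 + (-10.9)^2 = 59.29 + 118.81 = 178.1

z_bar = -7.7000 + 10.9000i, z*z_bar = 178.1


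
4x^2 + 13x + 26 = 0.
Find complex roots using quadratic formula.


disc = 13^2 - 4*4*26 = 169 - 416 = -247
sqrt(|disc|) = sqrt(247) = 15.7162
Real part = -13/(2*4) = -1.6250
Imag part = 15.7162/(2*4) = 1.9645

-1.6250 ± 1.9645i


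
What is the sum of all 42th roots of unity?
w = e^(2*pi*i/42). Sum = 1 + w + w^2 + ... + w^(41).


The sum of all 42th roots of unity is 0.
Geometric series: (1 - w^42)/(1 - w) = (1-1)/(1-w) = 0 since w^42 = 1, w ≠ 1.
Alternatively: coefficient of z^41 in z^42 - 1 is 0.

0


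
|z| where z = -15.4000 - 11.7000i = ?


|z| = sqrt((-15.4)^2 + (-11.7)^2) = sqrt(237.16 + 136.89) = sqrt(374.05) = 19.3404

|z| = 19.3404


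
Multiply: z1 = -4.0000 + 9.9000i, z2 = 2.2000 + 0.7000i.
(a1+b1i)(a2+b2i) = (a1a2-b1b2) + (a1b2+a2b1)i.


Real = -4*2.2 - 9.9*0.7 = -8.8 - 6.93 = -15.73
Imag = -4*0.7 + 2.2*9.9 = -2.8 + 21.78 = 18.98

-15.7300 + 18.9800i


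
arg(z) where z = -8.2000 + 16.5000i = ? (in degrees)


Re = -8.2, Im = 16.5
arg = atan2(16.5, -8.2) = 116.4260 degrees

arg(z) = 116.4260 degrees


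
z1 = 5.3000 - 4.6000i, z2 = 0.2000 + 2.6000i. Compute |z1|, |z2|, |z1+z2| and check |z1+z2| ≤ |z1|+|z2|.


|z1| = sqrt(5.3^2 + (-4.6)^2) = sqrt(49.25) = 7.0178
|z2| = sqrt(0.2^2 + 2.6^2) = sqrt(6.8) = 2.6077
z1+z2 = 5.5000 - 2.0000i
|z1+z2| = sqrt(34.25) = 5.8523
|z1|+|z2| = 7.0178 + 2.6077 = 9.6255

|z1+z2| = 5.8523 ≤ |z1|+|z2| = 9.6255 (verified)


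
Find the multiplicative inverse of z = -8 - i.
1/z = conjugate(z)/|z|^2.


|z|^2 = 64+1 = 65
1/z = (-8 + 1i)/65

1/z = -0.1231 + 0.0154i


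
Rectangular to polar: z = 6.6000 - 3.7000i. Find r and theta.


r = sqrt(43.56+13.69) = sqrt(57.25) = 7.5664
theta = atan2(-3.7, 6.6) = -29.2753 degrees

r = 7.5664, theta = -29.2753 degrees


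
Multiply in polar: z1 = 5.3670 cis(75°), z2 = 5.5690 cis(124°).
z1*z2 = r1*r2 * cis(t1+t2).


r = 5.3670 * 5.5690 = 29.8888
theta = 75° + 124° = 199° = 199° (mod 360)

29.8888 cis(199°)


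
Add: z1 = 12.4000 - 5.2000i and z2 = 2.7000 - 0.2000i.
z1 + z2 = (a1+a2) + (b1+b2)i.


Real: 12.4 + 2.7 = 15.1
Imag: -5.2 - 0.2 = -5.4

15.1000 - 5.4000i


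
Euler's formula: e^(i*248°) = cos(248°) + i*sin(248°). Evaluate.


cos(248°) = -0.3746
sin(248°) = -0.9272

e^(i*248°) = -0.3746 - 0.9272i


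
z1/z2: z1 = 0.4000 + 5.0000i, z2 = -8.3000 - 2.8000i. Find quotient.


Conjugate of z2 = -8.3000 + 2.8000i
Numerator: (0.4000 + 5.0000i)(-8.3000 + 2.8000i) = -17.3200 - 40.3800i
Denominator: (-8.3)^2 + (-2.8)^2 = 76.73
Result = (-17.3200 - 40.3800i)/76.73

-0.2257 - 0.5263i


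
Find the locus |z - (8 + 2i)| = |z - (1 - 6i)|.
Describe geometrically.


Equal distances means the locus is the perpendicular bisector of z1 and z2.
Midpoint = ((8+1)/2, (2+(-6))/2) = (4.5000, -2.0000)

Perpendicular bisector through (4.5000, -2.0000)


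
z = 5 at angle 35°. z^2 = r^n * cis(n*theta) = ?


r^2 = 5^2 = 25
n*theta = 2*35° = 70° = 70° (mod 360)
a = 25*cos(70°) = 8.5505
b = 25*sin(70°) = 23.4923

25 cis(70°) = 8.5505 + 23.4923i


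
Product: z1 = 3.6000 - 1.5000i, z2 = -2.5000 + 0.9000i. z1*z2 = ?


Real = 3.6*(-2.5) - (-1.5)*0.9 = -9 - (-1.35) = -7.65
Imag = 3.6*0.9 - (2.5)*(-1.5) = 3.24 + 3.75 = 6.99

-7.6500 + 6.9900i


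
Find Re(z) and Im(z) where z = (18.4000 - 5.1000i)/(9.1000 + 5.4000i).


Multiply by conjugate: (18.4000 - 5.1000i)(9.1000 - 5.4000i) / (9.1^2 + 5.4^2)
Numerator real = 18.4*9.1 - (5.1)*5.4 = 139.9
Numerator imag = -5.1*9.1 - 18.4*5.4 = -145.77
Denominator = 111.97
Re(z) = 139.9/111.97 = 1.2494
Im(z) = -145.77/111.97 = -1.3019

Re(z) = 1.2494, Im(z) = -1.3019


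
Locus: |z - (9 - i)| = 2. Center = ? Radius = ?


|z - z0| = r is a circle with center z0 and radius r.
Center = (9, -1), radius = 2

Circle with center (9, -1) and radius 2


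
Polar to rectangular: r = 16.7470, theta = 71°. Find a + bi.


a = 16.7470*cos(71°) = 16.7470*0.32557 = 5.4523
b = 16.7470*sin(71°) = 16.7470*0.94552 = 15.8346

5.4523 + 15.8346i


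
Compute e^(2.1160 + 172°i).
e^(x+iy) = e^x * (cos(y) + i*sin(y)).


e^2.1160 = 8.2979
cos(172°) = -0.990268
sin(172°) = 0.13917
Real = 8.2979*(-0.990268) = -8.2171
Imag = 8.2979*0.13917 = 1.1548

-8.2171 + 1.1548i


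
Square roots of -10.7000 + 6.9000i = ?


|z| = sqrt(114.49+47.61) = 12.7318
sqrt((|z|+a)/2) = sqrt((12.7318+(-10.7))/2) = sqrt(1.0159) = 1.0079
sqrt((|z|-a)/2) = sqrt((12.7318-(-10.7))/2) = sqrt(11.7159) = 3.4229

±(1.0079 + 3.4229i) i.e. 1.0079 + 3.4229i and -1.0079 - 3.4229i


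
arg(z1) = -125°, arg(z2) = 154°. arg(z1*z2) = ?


arg(z1*z2) = -125° + 154° = 29°
Normalized to (-180°, 180°]: 29°

29°


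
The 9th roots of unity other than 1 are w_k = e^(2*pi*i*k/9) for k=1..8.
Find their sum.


With w = e^(2*pi*i/9), all 9 of the 9th roots of unity w^0 = 1, w, ..., w^(8) sum to 0: 1 + w + ... + w^(8) = (1 - w^9)/(1 - w) = 0 since w^9 = 1, w ≠ 1.
Removing the root 1: w + w^2 + ... + w^(8) = 0 - 1 = -1

Sum = -1


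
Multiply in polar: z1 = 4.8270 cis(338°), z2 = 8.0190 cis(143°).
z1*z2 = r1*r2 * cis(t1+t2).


r = 4.8270 * 8.0190 = 38.7077
theta = 338° + 143° = 481° = 121° (mod 360)

38.7077 cis(121°)


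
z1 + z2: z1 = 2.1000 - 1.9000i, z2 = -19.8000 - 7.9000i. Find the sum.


Real: 2.1 - 19.8 = -17.7
Imag: -1.9 - 7.9 = -9.8

-17.7000 - 9.8000i


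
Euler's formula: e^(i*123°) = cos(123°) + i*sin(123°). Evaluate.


cos(123°) = -0.5446
sin(123°) = 0.8387

e^(i*123°) = -0.5446 + 0.8387i


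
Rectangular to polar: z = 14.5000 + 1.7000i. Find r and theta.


r = sqrt(210.25+2.89) = sqrt(213.14) = 14.5993
theta = atan2(1.7, 14.5) = 6.6869 degrees

r = 14.5993, theta = 6.6869 degrees


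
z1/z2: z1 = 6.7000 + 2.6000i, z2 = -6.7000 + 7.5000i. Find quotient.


Conjugate of z2 = -6.7000 - 7.5000i
Numerator: (6.7000 + 2.6000i)(-6.7000 - 7.5000i) = -25.3900 - 67.6700i
Denominator: (-6.7)^2 + 7.5^2 = 101.14
Result = (-25.3900 - 67.6700i)/101.14

-0.2510 - 0.6691i


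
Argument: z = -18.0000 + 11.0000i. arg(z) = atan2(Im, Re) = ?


Re = -18, Im = 11
arg = atan2(11, -18) = 148.5704 degrees

arg(z) = 148.5704 degrees


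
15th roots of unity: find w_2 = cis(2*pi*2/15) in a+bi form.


Angle = 360*2/15 = 48°
a = cos(48°) = 0.6691
b = sin(48°) = 0.7431

0.6691 + 0.7431i


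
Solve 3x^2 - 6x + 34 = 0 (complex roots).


disc = (-6)^2 - 4*3*34 = 36 - 408 = -372
sqrt(|disc|) = sqrt(372) = 19.2873
Real part = 6/(2*3) = 1.0000
Imag part = 19.2873/(2*3) = 3.2146

1.0000 ± 3.2146i


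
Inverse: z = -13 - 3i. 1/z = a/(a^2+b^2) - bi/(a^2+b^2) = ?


|z|^2 = 169+9 = 178
1/z = (-13 + 3i)/178

1/z = -0.0730 + 0.0169i


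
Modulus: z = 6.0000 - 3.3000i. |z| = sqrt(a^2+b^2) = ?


|z| = sqrt(6^2 + (-3.3)^2) = sqrt(36 + 10.89) = sqrt(46.89) = 6.8476

|z| = 6.8476


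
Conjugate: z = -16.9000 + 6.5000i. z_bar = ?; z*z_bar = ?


z_bar = -16.9000 - 6.5000i
z*z_bar = (-16.9)^2 + 6.5^2 = 285.61 + 42.25 = 327.86

z_bar = -16.9000 - 6.5000i, z*z_bar = 327.86


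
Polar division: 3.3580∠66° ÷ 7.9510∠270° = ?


r = 3.3580 / 7.9510 = 0.4223
theta = 66° - 270° = -204° = 156° (mod 360)

0.4223 cis(156°)


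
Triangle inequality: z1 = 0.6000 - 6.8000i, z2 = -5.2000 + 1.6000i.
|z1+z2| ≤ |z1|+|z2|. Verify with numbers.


|z1| = sqrt(0.6^2 + (-6.8)^2) = sqrt(46.6) = 6.8264
|z2| = sqrt((-5.2)^2 + 1.6^2) = sqrt(29.6) = 5.4406
z1+z2 = -4.6000 - 5.2000i
|z1+z2| = sqrt(48.2) = 6.9426
|z1|+|z2| = 6.8264 + 5.4406 = 12.2670

|z1+z2| = 6.9426 ≤ |z1|+|z2| = 12.2670 (verified)


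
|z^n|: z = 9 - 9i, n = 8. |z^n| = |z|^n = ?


|z| = sqrt(81+81) = sqrt(162) = 12.7279
|z^8| = |z|^8 = (sqrt(162))^8 = 162^4 = 688747536

|z^8| = 688747536


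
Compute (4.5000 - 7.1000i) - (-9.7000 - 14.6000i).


Real: 4.5 + 9.7 = 14.2
Imag: -7.1 + 14.6 = 7.5

14.2000 + 7.5000i


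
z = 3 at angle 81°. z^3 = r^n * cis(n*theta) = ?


r^3 = 3^3 = 27
n*theta = 3*81° = 243° = 243° (mod 360)
a = 27*cos(243°) = -12.2577
b = 27*sin(243°) = -24.0572

27 cis(243°) = -12.2577 - 24.0572i


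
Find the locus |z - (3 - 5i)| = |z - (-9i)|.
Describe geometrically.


Equal distances means the locus is the perpendicular bisector of z1 and z2.
Midpoint = ((3+0)/2, (-5+(-9))/2) = (1.5000, -7.0000)

Perpendicular bisector through (1.5000, -7.0000)


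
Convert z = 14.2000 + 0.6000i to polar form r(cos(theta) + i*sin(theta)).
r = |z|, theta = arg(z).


r = sqrt(201.64+0.36) = sqrt(202) = 14.2127
theta = atan2(0.6, 14.2) = 2.4195 degrees

r = 14.2127, theta = 2.4195 degrees


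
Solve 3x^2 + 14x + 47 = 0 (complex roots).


disc = 14^2 - 4*3*47 = 196 - 564 = -368
sqrt(|disc|) = sqrt(368) = 19.1833
Real part = -14/(2*3) = -2.3333
Imag part = 19.1833/(2*3) = 3.1972

-2.3333 ± 3.1972i


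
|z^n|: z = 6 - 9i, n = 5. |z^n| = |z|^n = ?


|z| = sqrt(36+81) = sqrt(117) = 10.8167
|z^5| = |z|^5 = (sqrt(117))^5 = 117^2 * sqrt(117) = 13689*sqrt(117)

|z^5| = 13689*sqrt(117) ≈ 148069.1742


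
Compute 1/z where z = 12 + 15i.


|z|^2 = 144+225 = 369
1/z = (12 - 15i)/369

1/z = 0.0325 - 0.0407i


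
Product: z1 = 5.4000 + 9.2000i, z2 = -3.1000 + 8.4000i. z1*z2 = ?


Real = 5.4*(-3.1) - 9.2*8.4 = -16.74 - 77.28 = -94.02
Imag = 5.4*8.4 - (3.1)*9.2 = 45.36 - (28.52) = 16.84

-94.0200 + 16.8400i


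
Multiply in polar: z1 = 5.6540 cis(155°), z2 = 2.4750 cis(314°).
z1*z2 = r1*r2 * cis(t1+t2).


r = 5.6540 * 2.4750 = 13.9937
theta = 155° + 314° = 469° = 109° (mod 360)

13.9937 cis(109°)


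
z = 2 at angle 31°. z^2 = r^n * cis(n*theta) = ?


r^2 = 2^2 = 4
n*theta = 2*31° = 62° = 62° (mod 360)
a = 4*cos(62°) = 1.8779
b = 4*sin(62°) = 3.5318

4 cis(62°) = 1.8779 + 3.5318i


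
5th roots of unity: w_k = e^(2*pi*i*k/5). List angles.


The 5th roots of unity are cis(360k/5°) for k=0..4
Angle step = 360/5 = 72°
Primitive root: cis(72°)
Primitive root = 0.3090 + 0.9511i

5 roots at angles: 0°, 72°, 144°, 216°, 288°


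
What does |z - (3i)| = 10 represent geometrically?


|z - z0| = r is a circle with center z0 and radius r.
Center = (0, 3), radius = 10

Circle with center (0, 3) and radius 10


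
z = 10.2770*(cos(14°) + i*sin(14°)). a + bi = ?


a = 10.2770*cos(14°) = 10.2770*0.970296 = 9.9717
b = 10.2770*sin(14°) = 10.2770*0.24192 = 2.4862

9.9717 + 2.4862i


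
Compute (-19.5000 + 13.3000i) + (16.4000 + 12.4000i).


Real: -19.5 + 16.4 = -3.1
Imag: 13.3 + 12.4 = 25.7

-3.1000 + 25.7000i


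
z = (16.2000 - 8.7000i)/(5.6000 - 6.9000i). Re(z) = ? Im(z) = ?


Multiply by conjugate: (16.2000 - 8.7000i)(5.6000 + 6.9000i) / (5.6^2 + (-6.9)^2)
Numerator real = 16.2*5.6 - (8.7)*(-6.9) = 150.75
Numerator imag = -8.7*5.6 - 16.2*(-6.9) = 63.06
Denominator = 78.97
Re(z) = 150.75/78.97 = 1.9090
Im(z) = 63.06/78.97 = 0.7985

Re(z) = 1.9090, Im(z) = 0.7985


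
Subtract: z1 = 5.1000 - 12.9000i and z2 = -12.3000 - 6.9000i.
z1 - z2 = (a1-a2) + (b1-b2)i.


Real: 5.1 + 12.3 = 17.4
Imag: -12.9 + 6.9 = -6

17.4000 - 6.0000i


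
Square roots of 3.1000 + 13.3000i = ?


|z| = sqrt(9.61+176.89) = 13.6565
sqrt((|z|+a)/2) = sqrt((13.6565+3.1)/2) = sqrt(8.3783) = 2.8945
sqrt((|z|-a)/2) = sqrt((13.6565-3.1)/2) = sqrt(5.2783) = 2.2974

±(2.8945 + 2.2974i) i.e. 2.8945 + 2.2974i and -2.8945 - 2.2974i


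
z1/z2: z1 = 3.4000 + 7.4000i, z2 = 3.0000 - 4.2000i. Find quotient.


Conjugate of z2 = 3.0000 + 4.2000i
Numerator: (3.4000 + 7.4000i)(3.0000 + 4.2000i) = -20.8800 + 36.4800i
Denominator: 3^2 + (-4.2)^2 = 26.64
Result = (-20.8800 + 36.4800i)/26.64

-0.7838 + 1.3694i


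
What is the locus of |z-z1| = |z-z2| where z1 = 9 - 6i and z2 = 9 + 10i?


Equal distances means the locus is the perpendicular bisector of z1 and z2.
Midpoint = ((9+9)/2, (-6+10)/2) = (9.0000, 2.0000)

Perpendicular bisector through (9.0000, 2.0000)


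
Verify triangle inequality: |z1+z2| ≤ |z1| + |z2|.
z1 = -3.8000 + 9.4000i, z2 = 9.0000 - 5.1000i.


|z1| = sqrt((-3.8)^2 + 9.4^2) = sqrt(102.8) = 10.1390
|z2| = sqrt(9^2 + (-5.1)^2) = sqrt(107.01) = 10.3446
z1+z2 = 5.2000 + 4.3000i
|z1+z2| = sqrt(45.53) = 6.7476
|z1|+|z2| = 10.1390 + 10.3446 = 20.4836

|z1+z2| = 6.7476 ≤ |z1|+|z2| = 20.4836 (verified)


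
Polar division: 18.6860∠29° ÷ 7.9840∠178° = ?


r = 18.6860 / 7.9840 = 2.3404
theta = 29° - 178° = -149° = 211° (mod 360)

2.3404 cis(211°)


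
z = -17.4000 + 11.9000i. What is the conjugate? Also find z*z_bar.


z_bar = -17.4000 - 11.9000i
z*z_bar = (-17.4)^2 + 11.9^2 = 302.76 + 141.61 = 444.37

z_bar = -17.4000 - 11.9000i, z*z_bar = 444.37


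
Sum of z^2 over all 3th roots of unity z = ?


The roots are w_k = w^k with w = e^(2*pi*i/3), and (w^k)^2 = (w^2)^k.
So S = 1 + u + u^2 + ... + u^(2) with u = w^2.
2 = 0*3 + 2, so 2 is not a multiple of 3: u = w^2 ≠ 1 (w is a primitive 3th root), while u^3 = (w^3)^2 = 1.
Geometric series: S = (1 - u^3)/(1 - u) = (1 - 1)/(1 - u) = 0

S = 0


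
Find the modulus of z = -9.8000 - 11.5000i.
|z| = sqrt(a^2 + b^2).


|z| = sqrt((-9.8)^2 + (-11.5)^2) = sqrt(96.04 + 132.25) = sqrt(228.29) = 15.1093

|z| = 15.1093
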